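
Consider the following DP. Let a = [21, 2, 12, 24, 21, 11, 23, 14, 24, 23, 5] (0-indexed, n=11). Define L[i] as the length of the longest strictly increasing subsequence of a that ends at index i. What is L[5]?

   i    0    1    2    3    4    5    6    7    8    9   10
a[i]   21    2   12   24   21   11   23   14   24   23    5
L[i]    1    1    2    3    3    2    4    3    5    4    2

2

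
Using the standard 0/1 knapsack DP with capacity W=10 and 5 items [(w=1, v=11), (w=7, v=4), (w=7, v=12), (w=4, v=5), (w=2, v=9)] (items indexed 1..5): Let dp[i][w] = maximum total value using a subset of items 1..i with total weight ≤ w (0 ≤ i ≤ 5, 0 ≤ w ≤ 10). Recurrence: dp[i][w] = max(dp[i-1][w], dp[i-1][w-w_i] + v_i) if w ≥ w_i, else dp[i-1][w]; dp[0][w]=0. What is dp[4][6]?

i\w   0   1   2   3   4   5   6   7   8   9  10
  0   0   0   0   0   0   0   0   0   0   0   0
  1   0  11  11  11  11  11  11  11  11  11  11
  2   0  11  11  11  11  11  11  11  15  15  15
  3   0  11  11  11  11  11  11  12  23  23  23
  4   0  11  11  11  11  16  16  16  23  23  23
  5   0  11  11  20  20  20  20  25  25  25  32

16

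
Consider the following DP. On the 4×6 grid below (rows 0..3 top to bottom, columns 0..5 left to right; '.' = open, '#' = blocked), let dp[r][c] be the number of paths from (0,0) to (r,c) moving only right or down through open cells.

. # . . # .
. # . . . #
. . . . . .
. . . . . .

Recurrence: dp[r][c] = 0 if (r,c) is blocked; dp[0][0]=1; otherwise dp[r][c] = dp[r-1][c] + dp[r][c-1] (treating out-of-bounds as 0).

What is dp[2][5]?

1

r\c   0   1   2   3   4   5
  0   1   0   0   0   0   0
  1   1   0   0   0   0   0
  2   1   1   1   1   1   1
  3   1   2   3   4   5   6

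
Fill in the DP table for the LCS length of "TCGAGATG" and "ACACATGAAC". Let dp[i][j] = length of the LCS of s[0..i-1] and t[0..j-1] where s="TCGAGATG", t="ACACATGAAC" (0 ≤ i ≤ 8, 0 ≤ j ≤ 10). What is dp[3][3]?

   ''  A  C  A  C  A  T  G  A  A  C
''  0  0  0  0  0  0  0  0  0  0  0
 T  0  0  0  0  0  0  1  1  1  1  1
 C  0  0  1  1  1  1  1  1  1  1  2
 G  0  0  1  1  1  1  1  2  2  2  2
 A  0  1  1  2  2  2  2  2  3  3  3
 G  0  1  1  2  2  2  2  3  3  3  3
 A  0  1  1  2  2  3  3  3  4  4  4
 T  0  1  1  2  2  3  4  4  4  4  4
 G  0  1  1  2  2  3  4  5  5  5  5

1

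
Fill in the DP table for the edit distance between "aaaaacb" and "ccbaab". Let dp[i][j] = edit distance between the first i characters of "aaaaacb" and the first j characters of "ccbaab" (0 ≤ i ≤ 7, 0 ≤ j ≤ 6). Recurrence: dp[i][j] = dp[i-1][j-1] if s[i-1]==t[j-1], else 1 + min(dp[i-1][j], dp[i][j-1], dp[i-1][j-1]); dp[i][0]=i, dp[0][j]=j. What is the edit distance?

   ''  c  c  b  a  a  b
''  0  1  2  3  4  5  6
 a  1  1  2  3  3  4  5
 a  2  2  2  3  3  3  4
 a  3  3  3  3  3  3  4
 a  4  4  4  4  3  3  4
 a  5  5  5  5  4  3  4
 c  6  5  5  6  5  4  4
 b  7  6  6  5  6  5  4

4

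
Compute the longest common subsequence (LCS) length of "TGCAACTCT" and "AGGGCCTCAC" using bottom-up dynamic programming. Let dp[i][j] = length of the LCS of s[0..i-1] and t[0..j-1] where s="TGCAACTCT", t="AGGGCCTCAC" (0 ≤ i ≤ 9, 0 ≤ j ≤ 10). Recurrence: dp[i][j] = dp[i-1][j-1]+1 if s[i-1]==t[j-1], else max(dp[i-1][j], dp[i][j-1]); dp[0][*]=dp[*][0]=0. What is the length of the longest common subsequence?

   ''  A  G  G  G  C  C  T  C  A  C
''  0  0  0  0  0  0  0  0  0  0  0
 T  0  0  0  0  0  0  0  1  1  1  1
 G  0  0  1  1  1  1  1  1  1  1  1
 C  0  0  1  1  1  2  2  2  2  2  2
 A  0  1  1  1  1  2  2  2  2  3  3
 A  0  1  1  1  1  2  2  2  2  3  3
 C  0  1  1  1  1  2  3  3  3  3  4
 T  0  1  1  1  1  2  3  4  4  4  4
 C  0  1  1  1  1  2  3  4  5  5  5
 T  0  1  1  1  1  2  3  4  5  5  5

5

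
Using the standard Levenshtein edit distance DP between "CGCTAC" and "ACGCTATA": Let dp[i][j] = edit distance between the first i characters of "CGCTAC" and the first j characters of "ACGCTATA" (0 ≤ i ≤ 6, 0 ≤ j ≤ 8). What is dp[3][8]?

5

   ''  A  C  G  C  T  A  T  A
''  0  1  2  3  4  5  6  7  8
 C  1  1  1  2  3  4  5  6  7
 G  2  2  2  1  2  3  4  5  6
 C  3  3  2  2  1  2  3  4  5
 T  4  4  3  3  2  1  2  3  4
 A  5  4  4  4  3  2  1  2  3
 C  6  5  4  5  4  3  2  2  3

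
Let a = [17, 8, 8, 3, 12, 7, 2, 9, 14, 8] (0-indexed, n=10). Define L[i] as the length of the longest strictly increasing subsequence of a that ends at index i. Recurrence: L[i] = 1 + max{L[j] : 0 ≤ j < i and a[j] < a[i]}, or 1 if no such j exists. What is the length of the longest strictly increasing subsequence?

   i    0    1    2    3    4    5    6    7    8    9
a[i]   17    8    8    3   12    7    2    9   14    8
L[i]    1    1    1    1    2    2    1    3    4    3

4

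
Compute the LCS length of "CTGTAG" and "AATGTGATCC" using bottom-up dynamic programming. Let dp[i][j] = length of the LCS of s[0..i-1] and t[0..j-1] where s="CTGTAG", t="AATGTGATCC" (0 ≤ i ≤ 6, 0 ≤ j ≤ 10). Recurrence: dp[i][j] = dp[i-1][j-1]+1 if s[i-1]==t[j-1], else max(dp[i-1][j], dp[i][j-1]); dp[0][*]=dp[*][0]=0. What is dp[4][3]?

1

   ''  A  A  T  G  T  G  A  T  C  C
''  0  0  0  0  0  0  0  0  0  0  0
 C  0  0  0  0  0  0  0  0  0  1  1
 T  0  0  0  1  1  1  1  1  1  1  1
 G  0  0  0  1  2  2  2  2  2  2  2
 T  0  0  0  1  2  3  3  3  3  3  3
 A  0  1  1  1  2  3  3  4  4  4  4
 G  0  1  1  1  2  3  4  4  4  4  4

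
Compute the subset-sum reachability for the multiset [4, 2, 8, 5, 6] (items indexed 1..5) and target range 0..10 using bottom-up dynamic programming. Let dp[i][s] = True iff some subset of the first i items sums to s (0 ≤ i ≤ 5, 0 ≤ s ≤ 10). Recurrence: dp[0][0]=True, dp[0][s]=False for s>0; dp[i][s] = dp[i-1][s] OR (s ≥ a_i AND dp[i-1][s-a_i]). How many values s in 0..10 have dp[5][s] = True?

i\s   0   1   2   3   4   5   6   7   8   9  10
  0   T   F   F   F   F   F   F   F   F   F   F
  1   T   F   F   F   T   F   F   F   F   F   F
  2   T   F   T   F   T   F   T   F   F   F   F
  3   T   F   T   F   T   F   T   F   T   F   T
  4   T   F   T   F   T   T   T   T   T   T   T
  5   T   F   T   F   T   T   T   T   T   T   T

9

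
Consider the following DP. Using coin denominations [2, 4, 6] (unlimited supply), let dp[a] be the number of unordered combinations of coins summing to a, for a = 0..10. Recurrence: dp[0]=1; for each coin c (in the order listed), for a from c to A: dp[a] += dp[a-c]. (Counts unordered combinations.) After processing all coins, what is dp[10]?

after  coin     0     1     2     3     4     5     6     7     8     9    10
          2     1     0     1     0     1     0     1     0     1     0     1
          4     1     0     1     0     2     0     2     0     3     0     3
          6     1     0     1     0     2     0     3     0     4     0     5

5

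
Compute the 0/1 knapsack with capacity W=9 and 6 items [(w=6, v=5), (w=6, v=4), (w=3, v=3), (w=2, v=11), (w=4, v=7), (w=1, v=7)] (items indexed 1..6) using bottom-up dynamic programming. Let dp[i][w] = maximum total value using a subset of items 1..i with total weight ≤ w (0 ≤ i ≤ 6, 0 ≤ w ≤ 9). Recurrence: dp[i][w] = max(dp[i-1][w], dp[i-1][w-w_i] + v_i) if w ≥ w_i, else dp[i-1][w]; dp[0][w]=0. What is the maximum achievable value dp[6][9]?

25

i\w   0   1   2   3   4   5   6   7   8   9
  0   0   0   0   0   0   0   0   0   0   0
  1   0   0   0   0   0   0   5   5   5   5
  2   0   0   0   0   0   0   5   5   5   5
  3   0   0   0   3   3   3   5   5   5   8
  4   0   0  11  11  11  14  14  14  16  16
  5   0   0  11  11  11  14  18  18  18  21
  6   0   7  11  18  18  18  21  25  25  25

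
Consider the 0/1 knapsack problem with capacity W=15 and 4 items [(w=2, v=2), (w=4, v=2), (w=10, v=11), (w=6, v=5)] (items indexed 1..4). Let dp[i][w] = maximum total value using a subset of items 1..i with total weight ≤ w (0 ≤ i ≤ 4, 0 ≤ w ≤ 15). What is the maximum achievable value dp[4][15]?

13

i\w   0   1   2   3   4   5   6   7   8   9  10  11  12  13  14  15
  0   0   0   0   0   0   0   0   0   0   0   0   0   0   0   0   0
  1   0   0   2   2   2   2   2   2   2   2   2   2   2   2   2   2
  2   0   0   2   2   2   2   4   4   4   4   4   4   4   4   4   4
  3   0   0   2   2   2   2   4   4   4   4  11  11  13  13  13  13
  4   0   0   2   2   2   2   5   5   7   7  11  11  13  13  13  13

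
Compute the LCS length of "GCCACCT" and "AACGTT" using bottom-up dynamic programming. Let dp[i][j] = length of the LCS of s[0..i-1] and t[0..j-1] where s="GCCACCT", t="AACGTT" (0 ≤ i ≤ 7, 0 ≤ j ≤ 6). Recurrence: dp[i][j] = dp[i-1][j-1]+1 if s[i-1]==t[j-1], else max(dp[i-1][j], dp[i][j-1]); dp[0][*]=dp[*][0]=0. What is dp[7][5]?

3

   ''  A  A  C  G  T  T
''  0  0  0  0  0  0  0
 G  0  0  0  0  1  1  1
 C  0  0  0  1  1  1  1
 C  0  0  0  1  1  1  1
 A  0  1  1  1  1  1  1
 C  0  1  1  2  2  2  2
 C  0  1  1  2  2  2  2
 T  0  1  1  2  2  3  3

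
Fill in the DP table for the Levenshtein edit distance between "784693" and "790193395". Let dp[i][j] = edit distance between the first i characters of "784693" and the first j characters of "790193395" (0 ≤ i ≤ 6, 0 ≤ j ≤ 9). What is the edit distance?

   ''  7  9  0  1  9  3  3  9  5
''  0  1  2  3  4  5  6  7  8  9
 7  1  0  1  2  3  4  5  6  7  8
 8  2  1  1  2  3  4  5  6  7  8
 4  3  2  2  2  3  4  5  6  7  8
 6  4  3  3  3  3  4  5  6  7  8
 9  5  4  3  4  4  3  4  5  6  7
 3  6  5  4  4  5  4  3  4  5  6

6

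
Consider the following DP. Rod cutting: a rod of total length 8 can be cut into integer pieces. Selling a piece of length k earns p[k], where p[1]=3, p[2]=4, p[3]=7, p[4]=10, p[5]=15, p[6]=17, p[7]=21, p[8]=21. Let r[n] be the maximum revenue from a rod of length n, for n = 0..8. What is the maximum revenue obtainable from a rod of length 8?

24

   n    0    1    2    3    4    5    6    7    8
r[n]    0    3    6    9   12   15   18   21   24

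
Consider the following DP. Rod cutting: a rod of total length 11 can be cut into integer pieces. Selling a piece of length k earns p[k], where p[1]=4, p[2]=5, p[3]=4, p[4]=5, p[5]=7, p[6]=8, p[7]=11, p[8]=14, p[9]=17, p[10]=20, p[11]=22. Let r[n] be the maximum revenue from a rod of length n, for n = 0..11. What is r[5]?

   n    0    1    2    3    4    5    6    7    8    9   10   11
r[n]    0    4    8   12   16   20   24   28   32   36   40   44

20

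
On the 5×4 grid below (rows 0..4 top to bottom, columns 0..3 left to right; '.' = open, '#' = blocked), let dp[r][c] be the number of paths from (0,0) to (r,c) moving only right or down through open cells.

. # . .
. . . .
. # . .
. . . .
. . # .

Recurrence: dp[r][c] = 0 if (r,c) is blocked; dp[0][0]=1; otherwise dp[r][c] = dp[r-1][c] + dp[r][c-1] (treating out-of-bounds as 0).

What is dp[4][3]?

r\c   0   1   2   3
  0   1   0   0   0
  1   1   1   1   1
  2   1   0   1   2
  3   1   1   2   4
  4   1   2   0   4

4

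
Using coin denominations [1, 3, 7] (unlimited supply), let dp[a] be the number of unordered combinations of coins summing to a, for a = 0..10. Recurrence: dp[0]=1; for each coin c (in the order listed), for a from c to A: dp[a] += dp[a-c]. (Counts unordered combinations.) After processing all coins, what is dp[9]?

after  coin     0     1     2     3     4     5     6     7     8     9    10
          1     1     1     1     1     1     1     1     1     1     1     1
          3     1     1     1     2     2     2     3     3     3     4     4
          7     1     1     1     2     2     2     3     4     4     5     6

5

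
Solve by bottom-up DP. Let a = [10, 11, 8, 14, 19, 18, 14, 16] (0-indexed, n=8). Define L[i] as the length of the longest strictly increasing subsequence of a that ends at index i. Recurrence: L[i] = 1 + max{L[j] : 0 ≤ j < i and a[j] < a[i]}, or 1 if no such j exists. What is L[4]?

   i    0    1    2    3    4    5    6    7
a[i]   10   11    8   14   19   18   14   16
L[i]    1    2    1    3    4    4    3    4

4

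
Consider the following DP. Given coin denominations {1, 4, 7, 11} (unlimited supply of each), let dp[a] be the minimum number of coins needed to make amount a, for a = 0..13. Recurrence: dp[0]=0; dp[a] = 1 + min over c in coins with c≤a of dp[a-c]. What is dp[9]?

 a  0  1  2  3  4  5  6  7  8  9 10 11 12 13
dp  0  1  2  3  1  2  3  1  2  3  4  1  2  3

3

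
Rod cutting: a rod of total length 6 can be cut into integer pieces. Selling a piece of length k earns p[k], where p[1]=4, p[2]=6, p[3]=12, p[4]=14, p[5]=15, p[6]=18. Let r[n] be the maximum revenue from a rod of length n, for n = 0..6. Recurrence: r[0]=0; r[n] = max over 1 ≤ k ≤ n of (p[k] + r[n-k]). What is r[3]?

   n    0    1    2    3    4    5    6
r[n]    0    4    8   12   16   20   24

12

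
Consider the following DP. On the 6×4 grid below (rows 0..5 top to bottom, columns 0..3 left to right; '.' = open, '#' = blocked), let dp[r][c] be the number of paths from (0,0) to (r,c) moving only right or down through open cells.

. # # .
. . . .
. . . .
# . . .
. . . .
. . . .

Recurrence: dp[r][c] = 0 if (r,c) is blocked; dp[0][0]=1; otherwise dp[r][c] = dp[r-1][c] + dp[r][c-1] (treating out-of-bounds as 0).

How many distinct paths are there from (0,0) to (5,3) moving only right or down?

r\c   0   1   2   3
  0   1   0   0   0
  1   1   1   1   1
  2   1   2   3   4
  3   0   2   5   9
  4   0   2   7  16
  5   0   2   9  25

25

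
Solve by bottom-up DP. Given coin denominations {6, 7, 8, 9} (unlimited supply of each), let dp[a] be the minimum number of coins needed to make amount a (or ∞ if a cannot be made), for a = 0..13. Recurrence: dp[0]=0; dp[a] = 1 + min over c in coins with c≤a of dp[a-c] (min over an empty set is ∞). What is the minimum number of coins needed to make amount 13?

 a  0  1  2  3  4  5  6  7  8  9 10 11 12 13
dp  0  -  -  -  -  -  1  1  1  1  -  -  2  2
(- denotes ∞ / unreachable)

2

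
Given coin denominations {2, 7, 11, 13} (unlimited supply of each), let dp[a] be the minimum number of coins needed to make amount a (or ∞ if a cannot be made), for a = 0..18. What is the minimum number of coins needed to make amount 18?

2

 a  0  1  2  3  4  5  6  7  8  9 10 11 12 13 14 15 16 17 18
dp  0  -  1  -  2  -  3  1  4  2  5  1  6  1  2  2  3  3  2
(- denotes ∞ / unreachable)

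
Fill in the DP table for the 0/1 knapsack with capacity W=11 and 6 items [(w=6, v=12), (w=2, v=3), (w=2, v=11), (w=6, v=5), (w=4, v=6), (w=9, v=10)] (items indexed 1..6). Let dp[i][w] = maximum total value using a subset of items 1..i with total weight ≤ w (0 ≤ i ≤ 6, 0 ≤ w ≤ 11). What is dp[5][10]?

26

i\w   0   1   2   3   4   5   6   7   8   9  10  11
  0   0   0   0   0   0   0   0   0   0   0   0   0
  1   0   0   0   0   0   0  12  12  12  12  12  12
  2   0   0   3   3   3   3  12  12  15  15  15  15
  3   0   0  11  11  14  14  14  14  23  23  26  26
  4   0   0  11  11  14  14  14  14  23  23  26  26
  5   0   0  11  11  14  14  17  17  23  23  26  26
  6   0   0  11  11  14  14  17  17  23  23  26  26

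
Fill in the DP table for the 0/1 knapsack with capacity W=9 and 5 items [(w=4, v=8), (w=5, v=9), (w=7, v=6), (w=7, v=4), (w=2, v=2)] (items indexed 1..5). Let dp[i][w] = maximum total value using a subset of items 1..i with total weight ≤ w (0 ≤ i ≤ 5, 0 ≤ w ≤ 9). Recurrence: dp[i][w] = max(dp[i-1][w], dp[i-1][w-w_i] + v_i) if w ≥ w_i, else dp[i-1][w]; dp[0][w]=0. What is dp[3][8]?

9

i\w   0   1   2   3   4   5   6   7   8   9
  0   0   0   0   0   0   0   0   0   0   0
  1   0   0   0   0   8   8   8   8   8   8
  2   0   0   0   0   8   9   9   9   9  17
  3   0   0   0   0   8   9   9   9   9  17
  4   0   0   0   0   8   9   9   9   9  17
  5   0   0   2   2   8   9  10  11  11  17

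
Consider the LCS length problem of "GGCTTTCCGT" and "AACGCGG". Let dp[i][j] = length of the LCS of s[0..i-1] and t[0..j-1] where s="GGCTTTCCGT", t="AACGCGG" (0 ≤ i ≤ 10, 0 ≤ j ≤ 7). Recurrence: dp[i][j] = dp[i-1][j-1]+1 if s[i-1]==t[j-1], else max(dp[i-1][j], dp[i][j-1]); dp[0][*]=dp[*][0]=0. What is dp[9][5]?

   ''  A  A  C  G  C  G  G
''  0  0  0  0  0  0  0  0
 G  0  0  0  0  1  1  1  1
 G  0  0  0  0  1  1  2  2
 C  0  0  0  1  1  2  2  2
 T  0  0  0  1  1  2  2  2
 T  0  0  0  1  1  2  2  2
 T  0  0  0  1  1  2  2  2
 C  0  0  0  1  1  2  2  2
 C  0  0  0  1  1  2  2  2
 G  0  0  0  1  2  2  3  3
 T  0  0  0  1  2  2  3  3

2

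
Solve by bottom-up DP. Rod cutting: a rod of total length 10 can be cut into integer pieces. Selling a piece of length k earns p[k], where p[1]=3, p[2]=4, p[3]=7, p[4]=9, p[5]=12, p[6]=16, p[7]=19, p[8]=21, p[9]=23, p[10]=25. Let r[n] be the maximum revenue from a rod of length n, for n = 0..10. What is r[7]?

21

   n    0    1    2    3    4    5    6    7    8    9   10
r[n]    0    3    6    9   12   15   18   21   24   27   30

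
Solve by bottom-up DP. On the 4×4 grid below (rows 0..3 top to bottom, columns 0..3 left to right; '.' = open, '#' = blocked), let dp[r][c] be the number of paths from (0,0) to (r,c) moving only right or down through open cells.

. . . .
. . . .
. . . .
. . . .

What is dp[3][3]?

20

r\c   0   1   2   3
  0   1   1   1   1
  1   1   2   3   4
  2   1   3   6  10
  3   1   4  10  20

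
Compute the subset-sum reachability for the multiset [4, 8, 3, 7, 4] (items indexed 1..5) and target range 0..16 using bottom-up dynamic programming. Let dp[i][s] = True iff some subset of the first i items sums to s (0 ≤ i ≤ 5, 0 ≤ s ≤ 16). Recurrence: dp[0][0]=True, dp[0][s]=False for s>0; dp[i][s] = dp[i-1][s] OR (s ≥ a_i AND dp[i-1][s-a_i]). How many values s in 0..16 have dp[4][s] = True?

10

i\s   0   1   2   3   4   5   6   7   8   9  10  11  12  13  14  15  16
  0   T   F   F   F   F   F   F   F   F   F   F   F   F   F   F   F   F
  1   T   F   F   F   T   F   F   F   F   F   F   F   F   F   F   F   F
  2   T   F   F   F   T   F   F   F   T   F   F   F   T   F   F   F   F
  3   T   F   F   T   T   F   F   T   T   F   F   T   T   F   F   T   F
  4   T   F   F   T   T   F   F   T   T   F   T   T   T   F   T   T   F
  5   T   F   F   T   T   F   F   T   T   F   T   T   T   F   T   T   T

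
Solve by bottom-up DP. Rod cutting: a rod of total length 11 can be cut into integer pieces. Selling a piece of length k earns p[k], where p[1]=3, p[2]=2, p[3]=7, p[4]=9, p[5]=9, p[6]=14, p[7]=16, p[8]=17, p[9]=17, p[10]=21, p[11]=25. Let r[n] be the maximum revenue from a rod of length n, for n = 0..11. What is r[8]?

24

   n    0    1    2    3    4    5    6    7    8    9   10   11
r[n]    0    3    6    9   12   15   18   21   24   27   30   33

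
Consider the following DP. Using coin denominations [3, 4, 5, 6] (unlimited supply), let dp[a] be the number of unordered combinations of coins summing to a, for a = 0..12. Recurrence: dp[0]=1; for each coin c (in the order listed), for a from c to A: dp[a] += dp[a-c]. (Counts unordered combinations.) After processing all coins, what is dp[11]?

after  coin     0     1     2     3     4     5     6     7     8     9    10    11    12
          3     1     0     0     1     0     0     1     0     0     1     0     0     1
          4     1     0     0     1     1     0     1     1     1     1     1     1     2
          5     1     0     0     1     1     1     1     1     2     2     2     2     3
          6     1     0     0     1     1     1     2     1     2     3     3     3     5

3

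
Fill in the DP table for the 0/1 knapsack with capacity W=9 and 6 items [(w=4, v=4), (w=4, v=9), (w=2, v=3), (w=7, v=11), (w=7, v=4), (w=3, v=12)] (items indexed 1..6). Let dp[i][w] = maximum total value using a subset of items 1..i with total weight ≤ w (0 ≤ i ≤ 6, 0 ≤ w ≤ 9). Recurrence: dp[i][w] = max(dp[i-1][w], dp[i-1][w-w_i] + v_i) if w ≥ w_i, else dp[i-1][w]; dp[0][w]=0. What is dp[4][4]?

9

i\w   0   1   2   3   4   5   6   7   8   9
  0   0   0   0   0   0   0   0   0   0   0
  1   0   0   0   0   4   4   4   4   4   4
  2   0   0   0   0   9   9   9   9  13  13
  3   0   0   3   3   9   9  12  12  13  13
  4   0   0   3   3   9   9  12  12  13  14
  5   0   0   3   3   9   9  12  12  13  14
  6   0   0   3  12  12  15  15  21  21  24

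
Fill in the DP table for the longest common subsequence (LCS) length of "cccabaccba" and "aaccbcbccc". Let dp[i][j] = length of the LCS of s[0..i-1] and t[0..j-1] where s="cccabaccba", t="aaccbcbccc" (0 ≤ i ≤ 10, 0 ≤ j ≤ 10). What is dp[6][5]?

   ''  a  a  c  c  b  c  b  c  c  c
''  0  0  0  0  0  0  0  0  0  0  0
 c  0  0  0  1  1  1  1  1  1  1  1
 c  0  0  0  1  2  2  2  2  2  2  2
 c  0  0  0  1  2  2  3  3  3  3  3
 a  0  1  1  1  2  2  3  3  3  3  3
 b  0  1  1  1  2  3  3  4  4  4  4
 a  0  1  2  2  2  3  3  4  4  4  4
 c  0  1  2  3  3  3  4  4  5  5  5
 c  0  1  2  3  4  4  4  4  5  6  6
 b  0  1  2  3  4  5  5  5  5  6  6
 a  0  1  2  3  4  5  5  5  5  6  6

3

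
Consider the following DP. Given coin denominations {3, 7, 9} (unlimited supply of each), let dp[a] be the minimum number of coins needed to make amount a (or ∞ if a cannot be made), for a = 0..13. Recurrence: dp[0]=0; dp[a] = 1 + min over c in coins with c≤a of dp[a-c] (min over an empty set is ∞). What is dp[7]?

 a  0  1  2  3  4  5  6  7  8  9 10 11 12 13
dp  0  -  -  1  -  -  2  1  -  1  2  -  2  3
(- denotes ∞ / unreachable)

1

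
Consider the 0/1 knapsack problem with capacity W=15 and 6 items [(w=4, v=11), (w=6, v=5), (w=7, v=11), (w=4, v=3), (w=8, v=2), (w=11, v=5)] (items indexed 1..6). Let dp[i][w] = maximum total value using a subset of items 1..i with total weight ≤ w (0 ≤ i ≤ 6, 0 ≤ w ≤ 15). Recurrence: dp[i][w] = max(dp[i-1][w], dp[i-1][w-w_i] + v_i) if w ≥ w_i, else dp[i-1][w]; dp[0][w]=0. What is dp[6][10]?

16

i\w   0   1   2   3   4   5   6   7   8   9  10  11  12  13  14  15
  0   0   0   0   0   0   0   0   0   0   0   0   0   0   0   0   0
  1   0   0   0   0  11  11  11  11  11  11  11  11  11  11  11  11
  2   0   0   0   0  11  11  11  11  11  11  16  16  16  16  16  16
  3   0   0   0   0  11  11  11  11  11  11  16  22  22  22  22  22
  4   0   0   0   0  11  11  11  11  14  14  16  22  22  22  22  25
  5   0   0   0   0  11  11  11  11  14  14  16  22  22  22  22  25
  6   0   0   0   0  11  11  11  11  14  14  16  22  22  22  22  25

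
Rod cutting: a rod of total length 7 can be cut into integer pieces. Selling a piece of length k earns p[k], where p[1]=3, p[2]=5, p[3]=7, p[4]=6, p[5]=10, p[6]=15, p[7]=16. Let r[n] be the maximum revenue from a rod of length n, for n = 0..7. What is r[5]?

15

   n    0    1    2    3    4    5    6    7
r[n]    0    3    6    9   12   15   18   21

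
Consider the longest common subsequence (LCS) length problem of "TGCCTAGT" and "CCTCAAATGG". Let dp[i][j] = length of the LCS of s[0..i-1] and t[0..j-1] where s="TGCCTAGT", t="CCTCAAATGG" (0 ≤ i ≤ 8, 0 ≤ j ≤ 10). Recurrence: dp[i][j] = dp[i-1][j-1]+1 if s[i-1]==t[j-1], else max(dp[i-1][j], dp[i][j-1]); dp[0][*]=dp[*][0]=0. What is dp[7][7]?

   ''  C  C  T  C  A  A  A  T  G  G
''  0  0  0  0  0  0  0  0  0  0  0
 T  0  0  0  1  1  1  1  1  1  1  1
 G  0  0  0  1  1  1  1  1  1  2  2
 C  0  1  1  1  2  2  2  2  2  2  2
 C  0  1  2  2  2  2  2  2  2  2  2
 T  0  1  2  3  3  3  3  3  3  3  3
 A  0  1  2  3  3  4  4  4  4  4  4
 G  0  1  2  3  3  4  4  4  4  5  5
 T  0  1  2  3  3  4  4  4  5  5  5

4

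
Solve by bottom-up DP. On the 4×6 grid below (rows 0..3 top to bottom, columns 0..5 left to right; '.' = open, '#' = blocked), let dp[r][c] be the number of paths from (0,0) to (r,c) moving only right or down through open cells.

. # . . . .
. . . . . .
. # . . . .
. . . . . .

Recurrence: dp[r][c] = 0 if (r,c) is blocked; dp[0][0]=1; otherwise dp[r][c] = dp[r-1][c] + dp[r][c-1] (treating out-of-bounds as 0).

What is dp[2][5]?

r\c   0   1   2   3   4   5
  0   1   0   0   0   0   0
  1   1   1   1   1   1   1
  2   1   0   1   2   3   4
  3   1   1   2   4   7  11

4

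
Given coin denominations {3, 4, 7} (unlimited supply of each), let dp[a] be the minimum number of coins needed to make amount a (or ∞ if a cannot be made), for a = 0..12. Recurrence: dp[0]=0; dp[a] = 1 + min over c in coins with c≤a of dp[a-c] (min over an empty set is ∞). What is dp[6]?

 a  0  1  2  3  4  5  6  7  8  9 10 11 12
dp  0  -  -  1  1  -  2  1  2  3  2  2  3
(- denotes ∞ / unreachable)

2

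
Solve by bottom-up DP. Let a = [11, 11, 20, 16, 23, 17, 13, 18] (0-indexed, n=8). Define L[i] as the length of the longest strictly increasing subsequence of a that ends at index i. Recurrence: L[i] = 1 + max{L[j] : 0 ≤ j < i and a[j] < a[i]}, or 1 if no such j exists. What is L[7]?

   i    0    1    2    3    4    5    6    7
a[i]   11   11   20   16   23   17   13   18
L[i]    1    1    2    2    3    3    2    4

4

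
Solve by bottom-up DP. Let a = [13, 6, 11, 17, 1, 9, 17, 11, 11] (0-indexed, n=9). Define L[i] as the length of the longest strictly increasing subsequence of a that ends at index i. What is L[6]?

3

   i    0    1    2    3    4    5    6    7    8
a[i]   13    6   11   17    1    9   17   11   11
L[i]    1    1    2    3    1    2    3    3    3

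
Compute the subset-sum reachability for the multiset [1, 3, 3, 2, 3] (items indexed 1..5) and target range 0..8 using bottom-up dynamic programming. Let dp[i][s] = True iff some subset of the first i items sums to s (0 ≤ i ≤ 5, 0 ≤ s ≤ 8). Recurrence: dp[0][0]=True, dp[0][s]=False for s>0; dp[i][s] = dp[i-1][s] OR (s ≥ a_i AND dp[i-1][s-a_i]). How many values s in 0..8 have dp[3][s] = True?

6

i\s   0   1   2   3   4   5   6   7   8
  0   T   F   F   F   F   F   F   F   F
  1   T   T   F   F   F   F   F   F   F
  2   T   T   F   T   T   F   F   F   F
  3   T   T   F   T   T   F   T   T   F
  4   T   T   T   T   T   T   T   T   T
  5   T   T   T   T   T   T   T   T   T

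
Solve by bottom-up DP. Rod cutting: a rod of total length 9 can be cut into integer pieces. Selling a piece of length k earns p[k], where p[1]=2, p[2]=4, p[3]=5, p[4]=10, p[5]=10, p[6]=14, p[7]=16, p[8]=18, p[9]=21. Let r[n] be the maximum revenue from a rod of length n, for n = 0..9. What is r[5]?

   n    0    1    2    3    4    5    6    7    8    9
r[n]    0    2    4    6   10   12   14   16   20   22

12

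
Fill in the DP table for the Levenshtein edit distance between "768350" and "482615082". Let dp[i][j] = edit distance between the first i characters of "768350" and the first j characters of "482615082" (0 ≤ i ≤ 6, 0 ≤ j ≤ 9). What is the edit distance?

   ''  4  8  2  6  1  5  0  8  2
''  0  1  2  3  4  5  6  7  8  9
 7  1  1  2  3  4  5  6  7  8  9
 6  2  2  2  3  3  4  5  6  7  8
 8  3  3  2  3  4  4  5  6  6  7
 3  4  4  3  3  4  5  5  6  7  7
 5  5  5  4  4  4  5  5  6  7  8
 0  6  6  5  5  5  5  6  5  6  7

7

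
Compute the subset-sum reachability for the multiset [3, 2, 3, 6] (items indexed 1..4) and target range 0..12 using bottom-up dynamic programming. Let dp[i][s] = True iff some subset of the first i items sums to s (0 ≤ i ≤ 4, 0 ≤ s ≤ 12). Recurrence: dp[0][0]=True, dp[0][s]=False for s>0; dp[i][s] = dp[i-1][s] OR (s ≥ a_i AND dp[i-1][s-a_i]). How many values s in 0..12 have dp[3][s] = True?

i\s   0   1   2   3   4   5   6   7   8   9  10  11  12
  0   T   F   F   F   F   F   F   F   F   F   F   F   F
  1   T   F   F   T   F   F   F   F   F   F   F   F   F
  2   T   F   T   T   F   T   F   F   F   F   F   F   F
  3   T   F   T   T   F   T   T   F   T   F   F   F   F
  4   T   F   T   T   F   T   T   F   T   T   F   T   T

6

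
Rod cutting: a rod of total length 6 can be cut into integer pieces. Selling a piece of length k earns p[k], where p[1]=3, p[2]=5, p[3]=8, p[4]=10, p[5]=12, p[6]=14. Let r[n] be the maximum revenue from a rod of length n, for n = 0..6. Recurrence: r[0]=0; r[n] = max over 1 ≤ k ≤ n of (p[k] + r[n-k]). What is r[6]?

18

   n    0    1    2    3    4    5    6
r[n]    0    3    6    9   12   15   18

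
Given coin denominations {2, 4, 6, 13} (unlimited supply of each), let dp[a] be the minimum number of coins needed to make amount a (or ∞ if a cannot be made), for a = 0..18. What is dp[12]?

 a  0  1  2  3  4  5  6  7  8  9 10 11 12 13 14 15 16 17 18
dp  0  -  1  -  1  -  1  -  2  -  2  -  2  1  3  2  3  2  3
(- denotes ∞ / unreachable)

2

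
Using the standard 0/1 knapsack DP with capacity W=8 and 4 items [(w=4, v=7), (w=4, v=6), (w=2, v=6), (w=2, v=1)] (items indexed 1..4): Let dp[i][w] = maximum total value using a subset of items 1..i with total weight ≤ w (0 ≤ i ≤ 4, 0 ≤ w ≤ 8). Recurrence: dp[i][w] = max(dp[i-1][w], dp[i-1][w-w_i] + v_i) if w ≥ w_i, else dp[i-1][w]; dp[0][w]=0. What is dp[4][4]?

i\w   0   1   2   3   4   5   6   7   8
  0   0   0   0   0   0   0   0   0   0
  1   0   0   0   0   7   7   7   7   7
  2   0   0   0   0   7   7   7   7  13
  3   0   0   6   6   7   7  13  13  13
  4   0   0   6   6   7   7  13  13  14

7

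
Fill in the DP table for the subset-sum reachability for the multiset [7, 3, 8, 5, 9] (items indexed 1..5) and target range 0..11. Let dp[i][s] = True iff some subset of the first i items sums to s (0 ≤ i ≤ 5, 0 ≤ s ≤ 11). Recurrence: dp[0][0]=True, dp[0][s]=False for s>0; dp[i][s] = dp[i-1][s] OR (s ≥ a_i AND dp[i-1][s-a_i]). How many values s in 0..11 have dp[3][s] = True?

i\s   0   1   2   3   4   5   6   7   8   9  10  11
  0   T   F   F   F   F   F   F   F   F   F   F   F
  1   T   F   F   F   F   F   F   T   F   F   F   F
  2   T   F   F   T   F   F   F   T   F   F   T   F
  3   T   F   F   T   F   F   F   T   T   F   T   T
  4   T   F   F   T   F   T   F   T   T   F   T   T
  5   T   F   F   T   F   T   F   T   T   T   T   T

6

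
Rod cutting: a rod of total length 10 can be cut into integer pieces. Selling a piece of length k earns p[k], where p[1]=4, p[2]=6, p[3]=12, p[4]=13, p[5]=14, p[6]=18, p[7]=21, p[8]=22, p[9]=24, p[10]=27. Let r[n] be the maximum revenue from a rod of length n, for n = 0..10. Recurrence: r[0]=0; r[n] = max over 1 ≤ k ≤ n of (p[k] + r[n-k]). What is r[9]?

   n    0    1    2    3    4    5    6    7    8    9   10
r[n]    0    4    8   12   16   20   24   28   32   36   40

36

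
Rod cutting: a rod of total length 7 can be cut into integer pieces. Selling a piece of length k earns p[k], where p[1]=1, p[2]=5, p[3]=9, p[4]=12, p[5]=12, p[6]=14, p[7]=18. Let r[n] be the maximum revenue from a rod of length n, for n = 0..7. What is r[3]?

9

   n    0    1    2    3    4    5    6    7
r[n]    0    1    5    9   12   14   18   21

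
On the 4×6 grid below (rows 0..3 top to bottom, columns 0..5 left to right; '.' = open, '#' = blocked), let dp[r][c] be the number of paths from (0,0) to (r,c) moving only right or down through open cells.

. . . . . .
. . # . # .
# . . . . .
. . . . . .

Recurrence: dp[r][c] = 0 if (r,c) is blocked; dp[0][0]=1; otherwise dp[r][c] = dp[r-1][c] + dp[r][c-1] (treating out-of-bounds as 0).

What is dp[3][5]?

14

r\c   0   1   2   3   4   5
  0   1   1   1   1   1   1
  1   1   2   0   1   0   1
  2   0   2   2   3   3   4
  3   0   2   4   7  10  14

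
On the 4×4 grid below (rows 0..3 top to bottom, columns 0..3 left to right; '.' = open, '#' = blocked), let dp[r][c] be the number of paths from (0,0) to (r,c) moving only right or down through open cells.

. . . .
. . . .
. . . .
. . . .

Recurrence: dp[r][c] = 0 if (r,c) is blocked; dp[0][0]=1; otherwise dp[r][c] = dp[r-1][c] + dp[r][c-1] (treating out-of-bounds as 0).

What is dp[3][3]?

r\c   0   1   2   3
  0   1   1   1   1
  1   1   2   3   4
  2   1   3   6  10
  3   1   4  10  20

20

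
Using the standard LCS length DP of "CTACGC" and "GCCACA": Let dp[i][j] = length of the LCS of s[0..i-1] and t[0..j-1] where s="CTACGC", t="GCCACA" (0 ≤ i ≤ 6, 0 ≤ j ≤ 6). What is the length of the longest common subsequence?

3

   ''  G  C  C  A  C  A
''  0  0  0  0  0  0  0
 C  0  0  1  1  1  1  1
 T  0  0  1  1  1  1  1
 A  0  0  1  1  2  2  2
 C  0  0  1  2  2  3  3
 G  0  1  1  2  2  3  3
 C  0  1  2  2  2  3  3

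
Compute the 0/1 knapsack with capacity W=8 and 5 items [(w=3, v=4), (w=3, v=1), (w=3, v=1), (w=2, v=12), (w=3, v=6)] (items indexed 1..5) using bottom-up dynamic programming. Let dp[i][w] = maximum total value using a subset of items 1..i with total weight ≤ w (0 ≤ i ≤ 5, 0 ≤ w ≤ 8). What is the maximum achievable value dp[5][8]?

i\w   0   1   2   3   4   5   6   7   8
  0   0   0   0   0   0   0   0   0   0
  1   0   0   0   4   4   4   4   4   4
  2   0   0   0   4   4   4   5   5   5
  3   0   0   0   4   4   4   5   5   5
  4   0   0  12  12  12  16  16  16  17
  5   0   0  12  12  12  18  18  18  22

22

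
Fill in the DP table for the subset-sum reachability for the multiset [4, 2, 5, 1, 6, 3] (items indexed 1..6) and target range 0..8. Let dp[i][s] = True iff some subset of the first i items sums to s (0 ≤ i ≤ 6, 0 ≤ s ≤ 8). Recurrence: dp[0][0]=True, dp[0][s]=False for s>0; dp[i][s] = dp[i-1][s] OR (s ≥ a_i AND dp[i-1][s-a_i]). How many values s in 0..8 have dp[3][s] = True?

6

i\s   0   1   2   3   4   5   6   7   8
  0   T   F   F   F   F   F   F   F   F
  1   T   F   F   F   T   F   F   F   F
  2   T   F   T   F   T   F   T   F   F
  3   T   F   T   F   T   T   T   T   F
  4   T   T   T   T   T   T   T   T   T
  5   T   T   T   T   T   T   T   T   T
  6   T   T   T   T   T   T   T   T   T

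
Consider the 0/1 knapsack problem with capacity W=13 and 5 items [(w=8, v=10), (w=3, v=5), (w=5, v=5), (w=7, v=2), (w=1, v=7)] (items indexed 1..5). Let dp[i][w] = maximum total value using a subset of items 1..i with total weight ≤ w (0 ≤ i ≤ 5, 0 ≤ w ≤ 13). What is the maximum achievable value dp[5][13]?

i\w   0   1   2   3   4   5   6   7   8   9  10  11  12  13
  0   0   0   0   0   0   0   0   0   0   0   0   0   0   0
  1   0   0   0   0   0   0   0   0  10  10  10  10  10  10
  2   0   0   0   5   5   5   5   5  10  10  10  15  15  15
  3   0   0   0   5   5   5   5   5  10  10  10  15  15  15
  4   0   0   0   5   5   5   5   5  10  10  10  15  15  15
  5   0   7   7   7  12  12  12  12  12  17  17  17  22  22

22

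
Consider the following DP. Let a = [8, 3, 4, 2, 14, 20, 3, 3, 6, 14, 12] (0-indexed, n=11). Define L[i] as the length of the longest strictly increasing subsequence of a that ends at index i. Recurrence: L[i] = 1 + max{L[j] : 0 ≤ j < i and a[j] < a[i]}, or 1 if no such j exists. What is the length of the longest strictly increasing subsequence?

   i    0    1    2    3    4    5    6    7    8    9   10
a[i]    8    3    4    2   14   20    3    3    6   14   12
L[i]    1    1    2    1    3    4    2    2    3    4    4

4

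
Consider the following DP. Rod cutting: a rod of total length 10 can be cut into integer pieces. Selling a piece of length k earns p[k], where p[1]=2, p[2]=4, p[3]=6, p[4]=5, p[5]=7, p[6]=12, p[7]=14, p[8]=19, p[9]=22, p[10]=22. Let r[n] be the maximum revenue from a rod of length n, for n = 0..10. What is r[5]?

   n    0    1    2    3    4    5    6    7    8    9   10
r[n]    0    2    4    6    8   10   12   14   19   22   24

10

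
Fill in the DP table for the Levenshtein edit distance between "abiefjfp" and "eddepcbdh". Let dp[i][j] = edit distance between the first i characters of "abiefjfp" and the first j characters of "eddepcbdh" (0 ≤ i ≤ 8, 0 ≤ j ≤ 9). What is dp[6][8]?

   ''  e  d  d  e  p  c  b  d  h
''  0  1  2  3  4  5  6  7  8  9
 a  1  1  2  3  4  5  6  7  8  9
 b  2  2  2  3  4  5  6  6  7  8
 i  3  3  3  3  4  5  6  7  7  8
 e  4  3  4  4  3  4  5  6  7  8
 f  5  4  4  5  4  4  5  6  7  8
 j  6  5  5  5  5  5  5  6  7  8
 f  7  6  6  6  6  6  6  6  7  8
 p  8  7  7  7  7  6  7  7  7  8

7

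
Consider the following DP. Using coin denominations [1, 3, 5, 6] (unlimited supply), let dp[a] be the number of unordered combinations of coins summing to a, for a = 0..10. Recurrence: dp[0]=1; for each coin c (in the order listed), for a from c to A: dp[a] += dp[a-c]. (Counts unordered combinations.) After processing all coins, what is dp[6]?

after  coin     0     1     2     3     4     5     6     7     8     9    10
          1     1     1     1     1     1     1     1     1     1     1     1
          3     1     1     1     2     2     2     3     3     3     4     4
          5     1     1     1     2     2     3     4     4     5     6     7
          6     1     1     1     2     2     3     5     5     6     8     9

5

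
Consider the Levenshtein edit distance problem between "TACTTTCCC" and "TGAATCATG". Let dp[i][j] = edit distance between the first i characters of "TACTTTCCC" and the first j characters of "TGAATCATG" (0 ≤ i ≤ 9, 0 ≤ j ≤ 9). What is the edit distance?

   ''  T  G  A  A  T  C  A  T  G
''  0  1  2  3  4  5  6  7  8  9
 T  1  0  1  2  3  4  5  6  7  8
 A  2  1  1  1  2  3  4  5  6  7
 C  3  2  2  2  2  3  3  4  5  6
 T  4  3  3  3  3  2  3  4  4  5
 T  5  4  4  4  4  3  3  4  4  5
 T  6  5  5  5  5  4  4  4  4  5
 C  7  6  6  6  6  5  4  5  5  5
 C  8  7  7  7  7  6  5  5  6  6
 C  9  8  8  8  8  7  6  6  6  7

7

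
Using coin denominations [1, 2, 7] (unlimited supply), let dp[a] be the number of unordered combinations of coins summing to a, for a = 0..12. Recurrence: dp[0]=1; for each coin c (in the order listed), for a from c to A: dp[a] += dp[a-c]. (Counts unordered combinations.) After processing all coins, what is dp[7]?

after  coin     0     1     2     3     4     5     6     7     8     9    10    11    12
          1     1     1     1     1     1     1     1     1     1     1     1     1     1
          2     1     1     2     2     3     3     4     4     5     5     6     6     7
          7     1     1     2     2     3     3     4     5     6     7     8     9    10

5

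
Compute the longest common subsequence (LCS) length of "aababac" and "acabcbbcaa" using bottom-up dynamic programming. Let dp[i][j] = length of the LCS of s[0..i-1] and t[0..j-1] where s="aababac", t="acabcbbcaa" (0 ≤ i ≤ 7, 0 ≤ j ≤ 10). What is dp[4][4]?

3

   ''  a  c  a  b  c  b  b  c  a  a
''  0  0  0  0  0  0  0  0  0  0  0
 a  0  1  1  1  1  1  1  1  1  1  1
 a  0  1  1  2  2  2  2  2  2  2  2
 b  0  1  1  2  3  3  3  3  3  3  3
 a  0  1  1  2  3  3  3  3  3  4  4
 b  0  1  1  2  3  3  4  4  4  4  4
 a  0  1  1  2  3  3  4  4  4  5  5
 c  0  1  2  2  3  4  4  4  5  5  5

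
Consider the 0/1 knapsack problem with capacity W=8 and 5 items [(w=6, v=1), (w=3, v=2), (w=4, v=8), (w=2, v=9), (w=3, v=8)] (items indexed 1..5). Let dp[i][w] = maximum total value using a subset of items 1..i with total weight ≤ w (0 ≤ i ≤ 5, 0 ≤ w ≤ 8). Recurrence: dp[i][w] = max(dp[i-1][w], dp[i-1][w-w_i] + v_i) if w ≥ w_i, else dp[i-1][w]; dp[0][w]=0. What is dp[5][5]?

17

i\w   0   1   2   3   4   5   6   7   8
  0   0   0   0   0   0   0   0   0   0
  1   0   0   0   0   0   0   1   1   1
  2   0   0   0   2   2   2   2   2   2
  3   0   0   0   2   8   8   8  10  10
  4   0   0   9   9   9  11  17  17  17
  5   0   0   9   9   9  17  17  17  19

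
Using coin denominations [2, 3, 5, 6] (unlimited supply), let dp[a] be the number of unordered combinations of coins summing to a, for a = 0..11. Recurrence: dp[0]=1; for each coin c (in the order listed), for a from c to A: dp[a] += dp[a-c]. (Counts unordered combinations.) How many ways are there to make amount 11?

6

after  coin     0     1     2     3     4     5     6     7     8     9    10    11
          2     1     0     1     0     1     0     1     0     1     0     1     0
          3     1     0     1     1     1     1     2     1     2     2     2     2
          5     1     0     1     1     1     2     2     2     3     3     4     4
          6     1     0     1     1     1     2     3     2     4     4     5     6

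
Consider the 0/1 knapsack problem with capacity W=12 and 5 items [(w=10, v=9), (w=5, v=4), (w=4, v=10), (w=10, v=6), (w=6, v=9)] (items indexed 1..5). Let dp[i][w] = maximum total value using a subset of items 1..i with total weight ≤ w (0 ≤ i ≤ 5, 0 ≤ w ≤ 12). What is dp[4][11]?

14

i\w   0   1   2   3   4   5   6   7   8   9  10  11  12
  0   0   0   0   0   0   0   0   0   0   0   0   0   0
  1   0   0   0   0   0   0   0   0   0   0   9   9   9
  2   0   0   0   0   0   4   4   4   4   4   9   9   9
  3   0   0   0   0  10  10  10  10  10  14  14  14  14
  4   0   0   0   0  10  10  10  10  10  14  14  14  14
  5   0   0   0   0  10  10  10  10  10  14  19  19  19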